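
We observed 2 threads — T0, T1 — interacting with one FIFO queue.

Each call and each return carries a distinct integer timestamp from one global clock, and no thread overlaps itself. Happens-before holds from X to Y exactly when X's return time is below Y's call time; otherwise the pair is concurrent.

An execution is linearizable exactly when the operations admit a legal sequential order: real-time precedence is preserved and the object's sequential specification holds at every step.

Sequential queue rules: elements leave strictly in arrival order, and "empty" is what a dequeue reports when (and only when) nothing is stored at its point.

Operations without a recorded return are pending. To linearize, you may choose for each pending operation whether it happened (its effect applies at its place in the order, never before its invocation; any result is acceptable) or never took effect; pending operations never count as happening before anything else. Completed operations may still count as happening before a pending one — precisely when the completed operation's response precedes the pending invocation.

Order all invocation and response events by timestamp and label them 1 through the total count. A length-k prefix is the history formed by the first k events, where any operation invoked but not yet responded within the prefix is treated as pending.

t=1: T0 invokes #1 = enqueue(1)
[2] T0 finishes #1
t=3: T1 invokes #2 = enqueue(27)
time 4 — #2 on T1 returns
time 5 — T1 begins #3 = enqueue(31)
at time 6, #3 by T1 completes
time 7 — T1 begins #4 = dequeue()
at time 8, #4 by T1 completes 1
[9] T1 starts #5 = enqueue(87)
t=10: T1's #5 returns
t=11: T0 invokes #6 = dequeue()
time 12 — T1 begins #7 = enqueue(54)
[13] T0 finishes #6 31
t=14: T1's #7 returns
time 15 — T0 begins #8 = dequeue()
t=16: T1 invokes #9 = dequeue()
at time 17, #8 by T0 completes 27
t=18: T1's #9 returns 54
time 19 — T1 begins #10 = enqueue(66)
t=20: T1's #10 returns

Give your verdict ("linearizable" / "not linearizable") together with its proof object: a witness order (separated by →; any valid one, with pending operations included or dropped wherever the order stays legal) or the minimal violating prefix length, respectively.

not linearizable — minimal violating prefix: 13 events

through event 12 a valid linearization exists; event 13 (#6 responding at time 13) ends that
one real-time candidate order over the 6 completed operations — the FIFO queue replay rejects it
completion choices over the 1 pending operation (#7) were checked; none helps
e.g. #1, #2, #3, #4, #5, #6 (pending dropped): illegal at step 6, since #6 dequeue() → 31 cannot apply there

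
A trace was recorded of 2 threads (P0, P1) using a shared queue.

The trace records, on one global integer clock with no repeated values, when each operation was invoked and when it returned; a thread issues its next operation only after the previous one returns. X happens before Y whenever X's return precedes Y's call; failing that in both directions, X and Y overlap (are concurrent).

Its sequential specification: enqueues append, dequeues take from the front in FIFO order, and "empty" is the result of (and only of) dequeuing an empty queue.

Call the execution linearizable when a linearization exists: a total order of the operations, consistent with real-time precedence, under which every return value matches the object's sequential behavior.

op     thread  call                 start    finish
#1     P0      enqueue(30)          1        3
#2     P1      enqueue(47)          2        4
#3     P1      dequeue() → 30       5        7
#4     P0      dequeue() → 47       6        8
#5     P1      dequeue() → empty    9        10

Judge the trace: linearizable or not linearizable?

witness order: #1, #2, #3, #4, #5
step 1: #1 enqueue(30) — queue <30>
step 2: #2 enqueue(47) — queue <30,47>
step 3: #3 dequeue() → 30 — queue <47>
step 4: #4 dequeue() → 47 — queue <>
step 5: #5 dequeue() → empty — queue <>

linearizable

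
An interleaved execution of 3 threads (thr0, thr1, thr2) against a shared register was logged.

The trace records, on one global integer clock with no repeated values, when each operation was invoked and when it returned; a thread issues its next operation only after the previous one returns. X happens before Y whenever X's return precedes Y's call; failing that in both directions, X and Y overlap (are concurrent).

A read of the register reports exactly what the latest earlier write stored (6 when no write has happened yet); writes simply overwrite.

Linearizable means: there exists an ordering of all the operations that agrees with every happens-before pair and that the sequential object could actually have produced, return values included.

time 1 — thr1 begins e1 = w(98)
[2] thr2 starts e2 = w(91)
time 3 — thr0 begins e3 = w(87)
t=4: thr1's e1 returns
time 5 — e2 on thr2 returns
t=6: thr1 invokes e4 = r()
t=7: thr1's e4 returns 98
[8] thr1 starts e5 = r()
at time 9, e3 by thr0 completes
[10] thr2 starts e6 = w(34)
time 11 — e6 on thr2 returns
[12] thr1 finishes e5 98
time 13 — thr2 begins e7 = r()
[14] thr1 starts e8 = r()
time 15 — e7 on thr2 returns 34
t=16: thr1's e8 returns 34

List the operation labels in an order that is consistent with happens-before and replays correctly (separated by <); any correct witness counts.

e2 < e1 < e4 < e5 < e3 < e6 < e7 < e8

1. e2 w(91), leaving value 91
2. e1 w(98), leaving value 98
3. e4 r() → 98, leaving value 98
4. e5 r() → 98, leaving value 98
5. e3 w(87), leaving value 87
6. e6 w(34), leaving value 34
7. e7 r() → 34, leaving value 34
8. e8 r() → 34, leaving value 34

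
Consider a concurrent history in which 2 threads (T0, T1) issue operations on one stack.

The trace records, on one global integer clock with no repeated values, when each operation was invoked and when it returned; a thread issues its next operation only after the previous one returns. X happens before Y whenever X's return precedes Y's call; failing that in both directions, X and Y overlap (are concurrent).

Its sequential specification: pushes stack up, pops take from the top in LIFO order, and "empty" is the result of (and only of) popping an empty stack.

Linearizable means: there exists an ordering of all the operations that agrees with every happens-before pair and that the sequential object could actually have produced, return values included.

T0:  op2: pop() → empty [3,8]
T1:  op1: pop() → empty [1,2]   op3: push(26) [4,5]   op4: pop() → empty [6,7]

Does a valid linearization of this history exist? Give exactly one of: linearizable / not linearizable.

not linearizable

already the first 8 events (up to op2's response at time 8) admit no linearization; the first 7 still do
all 3 real-time-respecting orders fail — 4 completed stack operations, no legal replay
for example op1, op2, op3, op4 fails at step 4: op4 pop() → empty is not legal there
for example op1, op3, op2, op4 fails at step 3: op2 pop() → empty is not legal there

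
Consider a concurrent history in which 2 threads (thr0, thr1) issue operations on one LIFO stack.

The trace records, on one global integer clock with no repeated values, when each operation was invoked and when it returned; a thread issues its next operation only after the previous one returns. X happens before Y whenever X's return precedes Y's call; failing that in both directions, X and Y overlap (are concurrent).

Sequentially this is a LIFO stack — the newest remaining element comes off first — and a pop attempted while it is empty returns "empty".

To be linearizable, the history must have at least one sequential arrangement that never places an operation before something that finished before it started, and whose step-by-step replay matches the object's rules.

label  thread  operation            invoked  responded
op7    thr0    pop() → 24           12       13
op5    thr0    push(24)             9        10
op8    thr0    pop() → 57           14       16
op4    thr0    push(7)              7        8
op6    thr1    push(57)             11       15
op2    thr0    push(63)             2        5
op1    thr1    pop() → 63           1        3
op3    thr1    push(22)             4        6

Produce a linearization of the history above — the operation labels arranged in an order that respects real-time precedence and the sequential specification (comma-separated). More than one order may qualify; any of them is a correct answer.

op2, op1, op3, op4, op5, op7, op6, op8

after step 1 (op2 push(63)): stack <63>
after step 2 (op1 pop() → 63): stack <>
after step 3 (op3 push(22)): stack <22>
after step 4 (op4 push(7)): stack <22,7>
after step 5 (op5 push(24)): stack <22,7,24>
after step 6 (op7 pop() → 24): stack <22,7>
after step 7 (op6 push(57)): stack <22,7,57>
after step 8 (op8 pop() → 57): stack <22,7>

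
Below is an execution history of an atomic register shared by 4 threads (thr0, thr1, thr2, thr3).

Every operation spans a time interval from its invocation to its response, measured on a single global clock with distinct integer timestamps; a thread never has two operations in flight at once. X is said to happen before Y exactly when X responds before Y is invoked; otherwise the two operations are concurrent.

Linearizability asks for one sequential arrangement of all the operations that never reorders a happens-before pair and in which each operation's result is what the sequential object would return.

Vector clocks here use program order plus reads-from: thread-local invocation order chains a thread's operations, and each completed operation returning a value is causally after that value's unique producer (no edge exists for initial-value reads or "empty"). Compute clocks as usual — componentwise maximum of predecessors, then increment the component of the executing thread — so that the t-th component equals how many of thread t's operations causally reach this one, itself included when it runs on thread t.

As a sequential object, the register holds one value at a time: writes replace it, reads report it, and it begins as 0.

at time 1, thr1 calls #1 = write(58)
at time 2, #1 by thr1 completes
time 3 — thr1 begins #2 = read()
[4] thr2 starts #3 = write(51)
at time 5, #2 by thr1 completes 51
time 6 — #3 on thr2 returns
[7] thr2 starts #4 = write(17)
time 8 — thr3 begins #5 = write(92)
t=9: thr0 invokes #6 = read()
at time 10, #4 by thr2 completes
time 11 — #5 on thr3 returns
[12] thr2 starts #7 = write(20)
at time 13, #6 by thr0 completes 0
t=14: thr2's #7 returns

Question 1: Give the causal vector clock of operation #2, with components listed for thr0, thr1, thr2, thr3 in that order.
VC(#5, invoked at 8): no causal predecessors; +1 on thr3 → (0, 0, 0, 1)
VC(#3, invoked at 4): no causal predecessors; +1 on thr2 → (0, 0, 1, 0)
VC(#1, invoked at 1): no causal predecessors; +1 on thr1 → (0, 1, 0, 0)
VC(#6, invoked at 9): no causal predecessors; +1 on thr0 → (1, 0, 0, 0)
merge at #4 (invoked 7): VC(#3)=(0, 0, 1, 0), own-thread bump on thr2 → (0, 0, 2, 0)
merge at #7 (invoked 12): VC(#4)=(0, 0, 2, 0), own-thread bump on thr2 → (0, 0, 3, 0)
merge at #2 (invoked 3): VC(#1)=(0, 1, 0, 0), VC(#3)=(0, 0, 1, 0), own-thread bump on thr1 → (0, 2, 1, 0)
target: VC(#2) = (0, 2, 1, 0)

(0, 2, 1, 0)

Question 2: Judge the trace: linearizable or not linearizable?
the violation lands at event 13, #6's response at time 13: events 1..12 linearize, events 1..13 do not
checked exhaustively: 12 real-time-consistent orders of 6 completed operations, zero legal atomic register replays
including or dropping the 1 pending operation (#7) in any combination fails
one such order, #1, #2, #3, #4, #5, #6 (pending dropped), breaks at step 2 where #2 read() → 51 is illegal
one such order, #1, #2, #3, #4, #6, #5 (pending dropped), breaks at step 2 where #2 read() → 51 is illegal

not linearizable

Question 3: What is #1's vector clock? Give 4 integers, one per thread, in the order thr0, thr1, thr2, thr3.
root op #5, invoked 8: fresh clock plus thr3's own tick → (0, 0, 0, 1)
root op #3, invoked 4: fresh clock plus thr2's own tick → (0, 0, 1, 0)
root op #1, invoked 1: fresh clock plus thr1's own tick → (0, 1, 0, 0)
root op #6, invoked 9: fresh clock plus thr0's own tick → (1, 0, 0, 0)
#4 (invocation 7): componentwise max over VC(#3)=(0, 0, 1, 0), +1 at thr2, giving (0, 0, 2, 0)
#7 (invocation 12): componentwise max over VC(#4)=(0, 0, 2, 0), +1 at thr2, giving (0, 0, 3, 0)
#2 (invocation 3): componentwise max over VC(#1)=(0, 1, 0, 0), VC(#3)=(0, 0, 1, 0), +1 at thr1, giving (0, 2, 1, 0)
target: VC(#1) = (0, 1, 0, 0)

(0, 1, 0, 0)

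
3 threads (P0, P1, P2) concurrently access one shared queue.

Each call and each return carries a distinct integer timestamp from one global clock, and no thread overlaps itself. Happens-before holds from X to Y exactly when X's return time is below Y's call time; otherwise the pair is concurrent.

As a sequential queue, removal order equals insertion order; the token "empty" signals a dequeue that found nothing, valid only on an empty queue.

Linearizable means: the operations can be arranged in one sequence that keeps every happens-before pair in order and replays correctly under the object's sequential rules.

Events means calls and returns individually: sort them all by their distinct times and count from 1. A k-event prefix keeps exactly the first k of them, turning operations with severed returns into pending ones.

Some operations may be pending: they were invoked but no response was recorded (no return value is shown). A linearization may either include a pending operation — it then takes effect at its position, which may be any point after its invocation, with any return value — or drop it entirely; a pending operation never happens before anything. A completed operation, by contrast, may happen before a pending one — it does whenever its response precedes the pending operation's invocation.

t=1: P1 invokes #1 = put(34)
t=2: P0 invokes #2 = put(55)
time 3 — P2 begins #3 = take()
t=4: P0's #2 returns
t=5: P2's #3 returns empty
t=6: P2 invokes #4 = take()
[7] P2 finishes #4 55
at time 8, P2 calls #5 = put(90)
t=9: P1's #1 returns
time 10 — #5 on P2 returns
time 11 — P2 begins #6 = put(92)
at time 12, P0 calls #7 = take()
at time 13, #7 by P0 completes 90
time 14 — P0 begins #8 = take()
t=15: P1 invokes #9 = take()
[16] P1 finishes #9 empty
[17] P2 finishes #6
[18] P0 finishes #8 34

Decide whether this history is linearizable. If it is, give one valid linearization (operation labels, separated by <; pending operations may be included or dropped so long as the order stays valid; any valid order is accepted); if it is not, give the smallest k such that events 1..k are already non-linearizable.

after step 1 (#3 take() → empty): queue <>
after step 2 (#2 put(55)): queue <55>
after step 3 (#4 take() → 55): queue <>
after step 4 (#5 put(90)): queue <90>
after step 5 (#1 put(34)): queue <90,34>
after step 6 (#7 take() → 90): queue <34>
after step 7 (#8 take() → 34): queue <>
after step 8 (#9 take() → empty): queue <>
after step 9 (#6 put(92)): queue <92>

linearizable — witness: #3 < #2 < #4 < #5 < #1 < #7 < #8 < #9 < #6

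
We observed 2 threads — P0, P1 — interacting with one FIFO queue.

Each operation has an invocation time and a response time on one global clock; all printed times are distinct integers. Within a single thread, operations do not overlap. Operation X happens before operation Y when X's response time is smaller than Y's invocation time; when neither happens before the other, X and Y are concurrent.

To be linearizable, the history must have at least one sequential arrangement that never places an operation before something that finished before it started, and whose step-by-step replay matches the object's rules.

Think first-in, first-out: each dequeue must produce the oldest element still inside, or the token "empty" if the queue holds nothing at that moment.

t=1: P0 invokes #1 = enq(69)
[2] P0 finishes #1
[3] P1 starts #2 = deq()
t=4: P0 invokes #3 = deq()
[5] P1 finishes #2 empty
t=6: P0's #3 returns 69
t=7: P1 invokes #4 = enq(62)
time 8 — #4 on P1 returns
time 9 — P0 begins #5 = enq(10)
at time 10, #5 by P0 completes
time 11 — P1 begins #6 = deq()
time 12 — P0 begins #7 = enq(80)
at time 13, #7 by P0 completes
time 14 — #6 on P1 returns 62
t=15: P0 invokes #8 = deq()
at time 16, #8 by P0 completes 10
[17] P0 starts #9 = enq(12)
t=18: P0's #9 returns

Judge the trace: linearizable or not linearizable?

a witness: #1, #3, #2, #4, #5, #6, #7, #8, #9
after step 1 (#1 enq(69)): queue <69>
after step 2 (#3 deq() → 69): queue <>
after step 3 (#2 deq() → empty): queue <>
after step 4 (#4 enq(62)): queue <62>
after step 5 (#5 enq(10)): queue <62,10>
after step 6 (#6 deq() → 62): queue <10>
after step 7 (#7 enq(80)): queue <10,80>
after step 8 (#8 deq() → 10): queue <80>
after step 9 (#9 enq(12)): queue <80,12>

linearizable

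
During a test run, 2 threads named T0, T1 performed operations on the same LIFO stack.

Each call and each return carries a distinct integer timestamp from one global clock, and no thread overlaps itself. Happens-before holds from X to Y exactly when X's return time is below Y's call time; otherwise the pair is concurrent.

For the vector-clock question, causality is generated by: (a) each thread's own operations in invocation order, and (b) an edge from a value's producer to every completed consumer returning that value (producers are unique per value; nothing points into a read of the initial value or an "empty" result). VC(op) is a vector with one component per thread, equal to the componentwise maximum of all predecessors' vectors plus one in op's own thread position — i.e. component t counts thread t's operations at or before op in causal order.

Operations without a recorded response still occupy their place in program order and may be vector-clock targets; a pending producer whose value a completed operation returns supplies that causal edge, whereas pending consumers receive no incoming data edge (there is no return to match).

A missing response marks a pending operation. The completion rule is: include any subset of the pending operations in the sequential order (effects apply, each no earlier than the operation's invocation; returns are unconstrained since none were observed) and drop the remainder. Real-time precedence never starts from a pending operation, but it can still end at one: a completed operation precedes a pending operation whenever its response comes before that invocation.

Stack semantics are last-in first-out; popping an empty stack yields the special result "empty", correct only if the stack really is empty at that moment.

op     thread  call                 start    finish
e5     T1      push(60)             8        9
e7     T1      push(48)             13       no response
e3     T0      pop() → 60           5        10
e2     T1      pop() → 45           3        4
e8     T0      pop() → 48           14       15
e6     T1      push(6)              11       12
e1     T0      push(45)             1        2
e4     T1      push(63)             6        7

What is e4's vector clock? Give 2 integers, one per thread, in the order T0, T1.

(1, 2)

e1, invoked 1, has no incoming edges; only T0's bump applies → (1, 0)
e2 (invocation 3): componentwise max over VC(e1)=(1, 0), +1 at T1, giving (1, 1)
e4 (invocation 6): componentwise max over VC(e2)=(1, 1), +1 at T1, giving (1, 2)
e5 (invocation 8): componentwise max over VC(e4)=(1, 2), +1 at T1, giving (1, 3)
e6 (invocation 11): componentwise max over VC(e5)=(1, 3), +1 at T1, giving (1, 4)
e3 (invocation 5): componentwise max over VC(e1)=(1, 0), VC(e5)=(1, 3), +1 at T0, giving (2, 3)
e7 (invocation 13): componentwise max over VC(e6)=(1, 4), +1 at T1, giving (1, 5)
e8 (invocation 14): componentwise max over VC(e3)=(2, 3), VC(e7)=(1, 5), +1 at T0, giving (3, 5)
target: VC(e4) = (1, 2)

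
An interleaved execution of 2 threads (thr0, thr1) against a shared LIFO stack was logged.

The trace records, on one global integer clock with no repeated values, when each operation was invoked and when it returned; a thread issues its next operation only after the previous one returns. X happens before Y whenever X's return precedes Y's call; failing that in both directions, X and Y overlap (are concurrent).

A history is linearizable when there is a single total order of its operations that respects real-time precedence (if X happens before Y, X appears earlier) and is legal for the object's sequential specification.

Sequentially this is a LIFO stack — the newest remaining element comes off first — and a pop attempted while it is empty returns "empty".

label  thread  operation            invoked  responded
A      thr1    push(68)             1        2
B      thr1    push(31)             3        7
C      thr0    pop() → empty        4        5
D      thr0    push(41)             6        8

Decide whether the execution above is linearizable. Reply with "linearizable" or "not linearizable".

cut after 4 events: linearizable; cut after 5 events (C responds, time 5): not linearizable
exactly one order of the 2 completed ops respects real time; the LIFO stack replay fails
including or dropping the 1 pending operation (B) in any combination fails
sample order A, C (pending dropped) stalls at step 2 — C pop() → empty has no legal effect

not linearizable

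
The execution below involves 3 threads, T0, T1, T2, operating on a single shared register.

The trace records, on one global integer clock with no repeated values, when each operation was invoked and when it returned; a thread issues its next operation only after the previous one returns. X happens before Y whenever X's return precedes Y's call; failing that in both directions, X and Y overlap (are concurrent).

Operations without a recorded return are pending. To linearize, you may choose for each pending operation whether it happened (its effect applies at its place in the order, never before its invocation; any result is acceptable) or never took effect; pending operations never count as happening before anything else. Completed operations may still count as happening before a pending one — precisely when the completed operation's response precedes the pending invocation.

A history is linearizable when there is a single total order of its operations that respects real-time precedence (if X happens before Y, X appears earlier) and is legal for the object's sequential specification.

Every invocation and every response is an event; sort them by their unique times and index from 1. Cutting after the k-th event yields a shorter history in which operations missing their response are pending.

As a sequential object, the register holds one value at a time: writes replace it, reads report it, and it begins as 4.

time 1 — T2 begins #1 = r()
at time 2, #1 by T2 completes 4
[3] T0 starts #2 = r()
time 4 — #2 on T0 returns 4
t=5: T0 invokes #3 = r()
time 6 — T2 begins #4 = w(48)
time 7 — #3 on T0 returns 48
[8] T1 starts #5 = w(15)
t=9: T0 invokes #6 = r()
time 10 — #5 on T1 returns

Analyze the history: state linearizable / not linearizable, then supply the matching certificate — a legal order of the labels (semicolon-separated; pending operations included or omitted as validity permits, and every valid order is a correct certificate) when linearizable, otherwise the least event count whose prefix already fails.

step 1: #1 r() → 4 — value 4
step 2: #2 r() → 4 — value 4
step 3: #4 w(48) (pending, included) — value 48
step 4: #3 r() → 48 — value 48
step 5: #5 w(15) — value 15

linearizable — witness: #1; #2; #4; #3; #5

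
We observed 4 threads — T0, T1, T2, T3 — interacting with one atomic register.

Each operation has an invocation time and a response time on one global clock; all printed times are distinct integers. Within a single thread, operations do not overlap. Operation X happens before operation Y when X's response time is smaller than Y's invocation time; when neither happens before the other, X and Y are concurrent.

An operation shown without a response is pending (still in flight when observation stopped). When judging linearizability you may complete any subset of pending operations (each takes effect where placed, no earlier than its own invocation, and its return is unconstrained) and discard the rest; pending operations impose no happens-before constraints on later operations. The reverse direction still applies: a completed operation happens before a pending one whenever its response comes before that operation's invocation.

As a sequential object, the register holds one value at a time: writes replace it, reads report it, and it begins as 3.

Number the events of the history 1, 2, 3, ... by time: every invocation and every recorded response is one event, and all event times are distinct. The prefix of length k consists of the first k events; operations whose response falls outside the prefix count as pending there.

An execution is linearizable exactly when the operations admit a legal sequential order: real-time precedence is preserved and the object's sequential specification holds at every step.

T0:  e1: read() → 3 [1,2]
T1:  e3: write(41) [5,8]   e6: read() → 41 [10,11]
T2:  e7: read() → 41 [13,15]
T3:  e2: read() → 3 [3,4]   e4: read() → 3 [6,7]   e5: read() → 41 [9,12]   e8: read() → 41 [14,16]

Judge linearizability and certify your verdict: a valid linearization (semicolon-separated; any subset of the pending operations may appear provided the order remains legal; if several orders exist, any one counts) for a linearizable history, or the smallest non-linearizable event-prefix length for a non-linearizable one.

step 1: e1 read() → 3 — value 3
step 2: e2 read() → 3 — value 3
step 3: e4 read() → 3 — value 3
step 4: e3 write(41) — value 41
step 5: e5 read() → 41 — value 41
step 6: e6 read() → 41 — value 41
step 7: e7 read() → 41 — value 41
step 8: e8 read() → 41 — value 41

linearizable — witness: e1; e2; e4; e3; e5; e6; e7; e8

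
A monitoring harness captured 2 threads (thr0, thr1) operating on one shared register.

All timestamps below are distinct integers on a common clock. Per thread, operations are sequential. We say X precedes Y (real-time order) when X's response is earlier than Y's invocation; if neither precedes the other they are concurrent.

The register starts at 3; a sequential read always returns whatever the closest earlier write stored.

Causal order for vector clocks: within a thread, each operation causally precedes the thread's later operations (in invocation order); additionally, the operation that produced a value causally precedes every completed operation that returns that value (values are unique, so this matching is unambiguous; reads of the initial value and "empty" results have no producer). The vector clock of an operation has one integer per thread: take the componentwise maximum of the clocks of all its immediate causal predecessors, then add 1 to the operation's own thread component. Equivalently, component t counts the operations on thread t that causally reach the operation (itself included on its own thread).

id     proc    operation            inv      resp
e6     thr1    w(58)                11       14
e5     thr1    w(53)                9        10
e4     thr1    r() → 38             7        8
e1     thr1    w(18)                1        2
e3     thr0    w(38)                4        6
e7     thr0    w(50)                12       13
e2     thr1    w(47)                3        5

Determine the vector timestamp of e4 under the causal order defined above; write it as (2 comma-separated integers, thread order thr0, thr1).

(1, 3)

invoked at 1, e1 has no predecessors; its own thr1 bump gives (0, 1)
invoked at 4, e3 has no predecessors; its own thr0 bump gives (1, 0)
e2 (invocation 3): componentwise max over VC(e1)=(0, 1), +1 at thr1, giving (0, 2)
e7 (invocation 12): componentwise max over VC(e3)=(1, 0), +1 at thr0, giving (2, 0)
e4 (invocation 7): componentwise max over VC(e2)=(0, 2), VC(e3)=(1, 0), +1 at thr1, giving (1, 3)
e5 (invocation 9): componentwise max over VC(e4)=(1, 3), +1 at thr1, giving (1, 4)
e6 (invocation 11): componentwise max over VC(e5)=(1, 4), +1 at thr1, giving (1, 5)
target: VC(e4) = (1, 3)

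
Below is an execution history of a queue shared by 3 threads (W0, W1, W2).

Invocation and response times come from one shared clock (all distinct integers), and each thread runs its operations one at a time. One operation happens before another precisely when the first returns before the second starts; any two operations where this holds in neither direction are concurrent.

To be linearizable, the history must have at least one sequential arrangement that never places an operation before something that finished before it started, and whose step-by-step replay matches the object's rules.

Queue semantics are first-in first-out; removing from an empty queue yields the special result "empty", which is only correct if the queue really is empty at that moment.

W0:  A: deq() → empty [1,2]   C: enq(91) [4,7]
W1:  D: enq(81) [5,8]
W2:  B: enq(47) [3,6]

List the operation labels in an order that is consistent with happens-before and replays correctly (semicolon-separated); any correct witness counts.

A; B; C; D

step 1: A deq() → empty — queue <>
step 2: B enq(47) — queue <47>
step 3: C enq(91) — queue <47,91>
step 4: D enq(81) — queue <47,91,81>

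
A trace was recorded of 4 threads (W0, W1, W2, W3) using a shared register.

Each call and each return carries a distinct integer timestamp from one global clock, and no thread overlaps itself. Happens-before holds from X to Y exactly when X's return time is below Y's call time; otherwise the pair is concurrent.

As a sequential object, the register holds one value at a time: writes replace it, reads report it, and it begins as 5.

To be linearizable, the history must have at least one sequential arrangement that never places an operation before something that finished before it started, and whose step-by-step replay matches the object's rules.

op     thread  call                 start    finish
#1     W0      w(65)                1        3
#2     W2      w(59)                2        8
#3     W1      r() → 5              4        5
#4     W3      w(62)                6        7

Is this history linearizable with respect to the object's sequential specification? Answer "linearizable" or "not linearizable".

cut after 4 events: linearizable; cut after 5 events (#3 responds, time 5): not linearizable
exhaustive check: the 2 completed register ops admit one real-time order; illegal
no completion choice of the 1 pending operation (#2) rescues it — every subset was tried
take #1, #3 (pending dropped): step 2 already fails, because #3 r() → 5 cannot occur there

not linearizable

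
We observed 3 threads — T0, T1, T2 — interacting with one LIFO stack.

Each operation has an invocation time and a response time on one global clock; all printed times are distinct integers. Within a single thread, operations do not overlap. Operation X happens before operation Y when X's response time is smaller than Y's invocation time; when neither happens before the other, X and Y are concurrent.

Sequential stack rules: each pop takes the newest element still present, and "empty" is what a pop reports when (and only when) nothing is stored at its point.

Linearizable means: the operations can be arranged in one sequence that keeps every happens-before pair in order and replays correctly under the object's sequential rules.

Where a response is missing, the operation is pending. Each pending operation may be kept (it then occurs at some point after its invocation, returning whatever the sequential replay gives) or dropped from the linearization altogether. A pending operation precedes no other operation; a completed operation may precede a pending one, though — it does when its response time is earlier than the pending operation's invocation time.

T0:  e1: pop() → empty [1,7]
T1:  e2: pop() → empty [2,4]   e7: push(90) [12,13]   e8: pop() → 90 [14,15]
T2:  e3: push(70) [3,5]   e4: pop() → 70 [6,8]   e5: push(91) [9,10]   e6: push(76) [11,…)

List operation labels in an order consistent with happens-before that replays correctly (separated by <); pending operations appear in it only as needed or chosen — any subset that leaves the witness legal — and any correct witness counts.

after step 1 (e1 pop() → empty): stack <>
after step 2 (e2 pop() → empty): stack <>
after step 3 (e3 push(70)): stack <70>
after step 4 (e4 pop() → 70): stack <>
after step 5 (e5 push(91)): stack <91>
after step 6 (e6 push(76) (pending, included)): stack <91,76>
after step 7 (e7 push(90)): stack <91,76,90>
after step 8 (e8 pop() → 90): stack <91,76>

e1 < e2 < e3 < e4 < e5 < e6 < e7 < e8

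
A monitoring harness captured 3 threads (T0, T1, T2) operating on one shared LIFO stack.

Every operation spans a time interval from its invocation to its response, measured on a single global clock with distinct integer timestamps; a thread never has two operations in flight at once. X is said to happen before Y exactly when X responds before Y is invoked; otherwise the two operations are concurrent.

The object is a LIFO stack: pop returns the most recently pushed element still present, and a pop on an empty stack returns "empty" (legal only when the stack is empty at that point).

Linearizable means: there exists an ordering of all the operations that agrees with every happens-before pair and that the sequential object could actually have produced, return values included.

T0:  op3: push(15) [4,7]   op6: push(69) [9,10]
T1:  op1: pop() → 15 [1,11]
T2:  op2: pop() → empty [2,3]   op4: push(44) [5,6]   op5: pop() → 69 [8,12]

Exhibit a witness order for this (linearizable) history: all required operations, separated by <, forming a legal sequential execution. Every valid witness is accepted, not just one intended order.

1. op2 pop() → empty, leaving stack <>
2. op3 push(15), leaving stack <15>
3. op1 pop() → 15, leaving stack <>
4. op4 push(44), leaving stack <44>
5. op6 push(69), leaving stack <44,69>
6. op5 pop() → 69, leaving stack <44>

op2 < op3 < op1 < op4 < op6 < op5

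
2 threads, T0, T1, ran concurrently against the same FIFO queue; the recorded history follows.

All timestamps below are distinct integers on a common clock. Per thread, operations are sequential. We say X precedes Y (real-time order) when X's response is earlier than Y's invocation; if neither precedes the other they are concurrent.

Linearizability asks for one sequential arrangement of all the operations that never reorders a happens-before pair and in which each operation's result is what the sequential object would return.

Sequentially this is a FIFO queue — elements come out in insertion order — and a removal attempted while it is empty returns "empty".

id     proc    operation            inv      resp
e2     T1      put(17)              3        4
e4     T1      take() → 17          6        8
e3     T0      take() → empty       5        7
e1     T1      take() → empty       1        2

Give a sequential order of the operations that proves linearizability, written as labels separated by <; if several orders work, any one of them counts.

e1 < e2 < e4 < e3

step 1: e1 take() → empty — queue <>
step 2: e2 put(17) — queue <17>
step 3: e4 take() → 17 — queue <>
step 4: e3 take() → empty — queue <>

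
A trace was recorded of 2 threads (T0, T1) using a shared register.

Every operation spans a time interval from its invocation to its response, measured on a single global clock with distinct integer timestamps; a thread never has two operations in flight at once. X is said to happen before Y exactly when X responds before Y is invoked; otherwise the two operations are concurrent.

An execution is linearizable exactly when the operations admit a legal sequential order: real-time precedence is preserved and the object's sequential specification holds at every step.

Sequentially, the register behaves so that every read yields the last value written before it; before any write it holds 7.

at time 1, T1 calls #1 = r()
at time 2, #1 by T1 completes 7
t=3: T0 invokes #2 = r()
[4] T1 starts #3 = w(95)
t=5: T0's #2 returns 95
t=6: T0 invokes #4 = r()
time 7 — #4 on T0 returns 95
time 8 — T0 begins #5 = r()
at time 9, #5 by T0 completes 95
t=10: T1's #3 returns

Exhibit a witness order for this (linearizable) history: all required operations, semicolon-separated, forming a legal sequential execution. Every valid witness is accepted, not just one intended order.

1. #1 r() → 7, leaving value 7
2. #3 w(95), leaving value 95
3. #2 r() → 95, leaving value 95
4. #4 r() → 95, leaving value 95
5. #5 r() → 95, leaving value 95

#1; #3; #2; #4; #5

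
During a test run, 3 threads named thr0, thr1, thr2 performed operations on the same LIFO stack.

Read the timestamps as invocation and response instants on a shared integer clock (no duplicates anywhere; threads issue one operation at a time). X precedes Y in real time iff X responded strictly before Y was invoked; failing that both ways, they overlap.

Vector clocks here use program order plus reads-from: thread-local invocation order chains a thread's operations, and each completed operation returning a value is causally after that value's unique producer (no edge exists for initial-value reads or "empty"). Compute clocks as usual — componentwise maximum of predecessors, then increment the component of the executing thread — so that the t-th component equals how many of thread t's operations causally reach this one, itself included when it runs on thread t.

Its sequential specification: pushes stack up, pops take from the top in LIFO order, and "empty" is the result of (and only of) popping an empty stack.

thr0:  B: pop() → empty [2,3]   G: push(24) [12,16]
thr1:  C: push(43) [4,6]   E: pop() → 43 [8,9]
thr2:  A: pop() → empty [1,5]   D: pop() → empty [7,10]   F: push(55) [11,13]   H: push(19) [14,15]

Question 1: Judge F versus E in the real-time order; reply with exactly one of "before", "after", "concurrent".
Answer: after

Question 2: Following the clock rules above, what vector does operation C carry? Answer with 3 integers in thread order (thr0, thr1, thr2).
Answer: (0, 1, 0)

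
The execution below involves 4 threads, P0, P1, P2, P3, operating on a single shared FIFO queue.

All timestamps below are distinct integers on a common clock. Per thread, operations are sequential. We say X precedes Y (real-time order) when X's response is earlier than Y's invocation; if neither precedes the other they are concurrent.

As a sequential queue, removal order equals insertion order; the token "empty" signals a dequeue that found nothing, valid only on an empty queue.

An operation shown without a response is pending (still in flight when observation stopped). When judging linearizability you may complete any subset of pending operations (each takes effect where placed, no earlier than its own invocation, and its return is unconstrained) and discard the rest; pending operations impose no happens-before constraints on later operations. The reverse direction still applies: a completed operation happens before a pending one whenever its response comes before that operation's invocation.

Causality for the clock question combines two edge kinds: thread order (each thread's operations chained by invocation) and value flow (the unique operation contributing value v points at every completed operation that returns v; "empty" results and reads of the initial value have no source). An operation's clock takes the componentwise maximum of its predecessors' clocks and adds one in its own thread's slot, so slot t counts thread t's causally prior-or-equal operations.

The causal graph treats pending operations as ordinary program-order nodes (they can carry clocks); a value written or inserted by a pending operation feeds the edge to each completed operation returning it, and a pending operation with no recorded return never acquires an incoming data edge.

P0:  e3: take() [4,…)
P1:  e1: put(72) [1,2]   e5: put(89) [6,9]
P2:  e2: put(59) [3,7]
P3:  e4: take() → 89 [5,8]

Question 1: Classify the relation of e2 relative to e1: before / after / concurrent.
after

e2 spans [3,7], e1 spans [1,2]
resp(e1)=2 < inv(e2)=3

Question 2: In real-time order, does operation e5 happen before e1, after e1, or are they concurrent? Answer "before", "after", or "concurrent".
after

e5 spans [6,9], e1 spans [1,2]
resp(e1)=2 < inv(e5)=6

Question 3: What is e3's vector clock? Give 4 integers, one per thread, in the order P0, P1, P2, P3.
(1, 0, 0, 0)

root op e2, invoked 3: fresh clock plus P2's own tick → (0, 0, 1, 0)
root op e1, invoked 1: fresh clock plus P1's own tick → (0, 1, 0, 0)
root op e3, invoked 4: fresh clock plus P0's own tick → (1, 0, 0, 0)
from VC(e1)=(0, 1, 0, 0), e5 (invoked 6) maxes components and bumps P1 → (0, 2, 0, 0)
from VC(e5)=(0, 2, 0, 0), e4 (invoked 5) maxes components and bumps P3 → (0, 2, 0, 1)
target: VC(e3) = (1, 0, 0, 0)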